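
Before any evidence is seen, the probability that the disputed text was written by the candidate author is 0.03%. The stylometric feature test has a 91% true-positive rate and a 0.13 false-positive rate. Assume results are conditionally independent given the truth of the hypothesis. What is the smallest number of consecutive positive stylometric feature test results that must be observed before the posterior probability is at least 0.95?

6

Prior odds = 0.0003/0.9997 = 3/9997.
Likelihood ratio of a positive result = 0.91/0.13 = 7.
Target posterior odds = 0.95/0.05 = 19.
Require 7ⁿ ≥ 19 ÷ (3/9997) = 189943/3.
7⁵ = 16807 falls short of 189943/3 but 7⁶ = 117649 reaches it, so n = 6.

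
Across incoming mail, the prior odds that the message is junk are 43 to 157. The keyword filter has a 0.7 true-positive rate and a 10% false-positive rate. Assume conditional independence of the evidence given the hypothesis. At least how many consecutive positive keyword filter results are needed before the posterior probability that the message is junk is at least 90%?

2

Prior odds = 43/157.
Likelihood ratio of a positive result = 0.7/0.1 = 7.
Target odds: 0.9 ÷ 0.1 = 9.
Need (43/157) × 7ⁿ ≥ 9, i.e. 7ⁿ ≥ 1413/43.
7¹ = 7 falls short of 1413/43 but 7² = 49 reaches it, so n = 2.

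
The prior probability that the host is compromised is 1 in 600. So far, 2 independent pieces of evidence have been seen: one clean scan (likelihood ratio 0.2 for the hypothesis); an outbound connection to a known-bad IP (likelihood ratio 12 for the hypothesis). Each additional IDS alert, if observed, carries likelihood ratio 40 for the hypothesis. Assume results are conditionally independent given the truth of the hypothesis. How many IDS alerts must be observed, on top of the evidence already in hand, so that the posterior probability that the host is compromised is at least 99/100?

3

Prior odds = (1/600)/(599/600) = 1/599.
Combined Bayes factor of the evidence already in hand = 0.2 × 12 = 2.4.
Odds after that evidence = (1/599) × 2.4 = 12/2995.
Target odds = 0.99/0.01 = 99.
Need 40ⁿ ≥ 99 ÷ (12/2995) = 24708.75.
40² = 1600 falls short of 24708.75 but 40³ = 64000 reaches it, so n = 3.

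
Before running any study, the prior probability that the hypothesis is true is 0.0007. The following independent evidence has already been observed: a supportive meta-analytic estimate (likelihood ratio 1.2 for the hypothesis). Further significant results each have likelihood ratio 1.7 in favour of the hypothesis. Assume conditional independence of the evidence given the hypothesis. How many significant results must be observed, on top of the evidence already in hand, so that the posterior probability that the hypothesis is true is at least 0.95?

Prior odds = 0.0007/0.9993 = 7/9993.
Bayes factor of the evidence already in hand = 1.2.
Odds after that evidence = (7/9993) × 1.2 = 14/16655.
Target odds = 0.95/0.05 = 19.
Need 1.7ⁿ ≥ 19 ÷ (14/16655) = 316445/14.
1.7¹⁸ ≈14063.1 falls short of 316445/14 but 1.7¹⁹ ≈23907.2 reaches it, so n = 19.

19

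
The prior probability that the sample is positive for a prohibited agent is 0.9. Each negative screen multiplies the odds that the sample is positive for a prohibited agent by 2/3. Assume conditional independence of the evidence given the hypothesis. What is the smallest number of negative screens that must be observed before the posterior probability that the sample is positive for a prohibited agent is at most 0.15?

10

Prior odds: 0.9 ÷ 0.1 = 9.
Likelihood ratio per negative screen = 2/3.
Target odds: 0.15 ÷ 0.85 = 3/17.
Need 9 × (2/3)ⁿ ≤ 3/17, i.e. (2/3)ⁿ ≤ 1/51.
(2/3)⁹ = 512/19683 is still above 1/51 but (2/3)¹⁰ = 1024/59049 is at or below it, so n = 10.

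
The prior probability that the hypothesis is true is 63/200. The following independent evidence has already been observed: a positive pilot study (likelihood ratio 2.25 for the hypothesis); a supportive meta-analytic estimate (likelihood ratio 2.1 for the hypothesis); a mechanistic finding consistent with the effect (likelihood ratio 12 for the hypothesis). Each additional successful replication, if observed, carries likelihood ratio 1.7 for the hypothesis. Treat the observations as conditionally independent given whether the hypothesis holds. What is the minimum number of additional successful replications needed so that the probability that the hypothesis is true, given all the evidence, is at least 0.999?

Prior odds = 0.315/0.685 = 63/137.
Combined Bayes factor of the evidence already in hand = 2.25 × 2.1 × 12 = 56.7.
Odds after that evidence = (63/137) × 56.7 = 35721/1370.
Target odds = 0.999/0.001 = 999.
Need 1.7ⁿ ≥ 999 ÷ (35721/1370) = 50690/1323.
1.7⁶ = 24137569/1000000 falls short of 50690/1323 but 1.7⁷ = 410338673/10000000 reaches it, so n = 7.

7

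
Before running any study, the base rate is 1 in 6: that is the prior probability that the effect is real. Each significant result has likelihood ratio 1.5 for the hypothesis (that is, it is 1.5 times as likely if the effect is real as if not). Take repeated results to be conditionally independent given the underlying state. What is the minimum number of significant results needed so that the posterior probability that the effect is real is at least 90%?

Prior odds = (1/6)/(5/6) = 0.2.
Likelihood ratio per significant result = 1.5.
Target posterior odds = 0.9/0.1 = 9.
Need 0.2 × 1.5ⁿ ≥ 9, i.e. 1.5ⁿ ≥ 45.
1.5⁹ = 19683/512 falls short of 45 but 1.5¹⁰ = 59049/1024 reaches it, so n = 10.

10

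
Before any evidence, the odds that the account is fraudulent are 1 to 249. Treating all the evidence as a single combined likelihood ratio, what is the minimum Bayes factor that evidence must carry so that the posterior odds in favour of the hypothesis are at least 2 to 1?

Prior odds = 1/249.
Target odds = 2.
Required Bayes factor = 2 ÷ (1/249) = 498.

498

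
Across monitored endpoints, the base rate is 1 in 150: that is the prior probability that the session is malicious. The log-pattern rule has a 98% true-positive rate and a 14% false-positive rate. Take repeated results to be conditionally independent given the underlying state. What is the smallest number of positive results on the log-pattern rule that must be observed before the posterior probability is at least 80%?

4

Prior odds = (1/150)/(149/150) = 1/149.
Likelihood ratio of a positive result = 0.98/0.14 = 7.
Target odds: 0.8 ÷ 0.2 = 4.
Require 7ⁿ ≥ 4 ÷ (1/149) = 596.
7³ = 343 falls short of 596 but 7⁴ = 2401 reaches it, so n = 4.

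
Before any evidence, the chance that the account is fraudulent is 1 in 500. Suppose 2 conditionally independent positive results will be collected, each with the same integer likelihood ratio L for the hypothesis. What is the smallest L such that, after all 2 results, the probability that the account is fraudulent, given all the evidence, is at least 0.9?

68

Prior odds = 0.002/0.998 = 1/499.
Target odds = 0.9/0.1 = 9.
Need L² ≥ 9 ÷ (1/499) = 4491.
67² = 4489 < 4491 ≤ 4624 = 68², so L = 68.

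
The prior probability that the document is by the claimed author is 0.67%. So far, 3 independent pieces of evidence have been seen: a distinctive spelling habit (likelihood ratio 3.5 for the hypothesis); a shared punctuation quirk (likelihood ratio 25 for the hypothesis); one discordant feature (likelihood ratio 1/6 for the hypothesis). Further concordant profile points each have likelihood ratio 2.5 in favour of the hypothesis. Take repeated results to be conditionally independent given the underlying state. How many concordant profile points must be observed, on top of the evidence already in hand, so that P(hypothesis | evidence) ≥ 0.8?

Prior odds = 0.0067/0.9933 = 67/9933.
Combined Bayes factor of the evidence already in hand = 3.5 × 25 × (1/6) = 175/12.
Odds after that evidence = (67/9933) × 175/12 = 1675/17028.
Target odds = 0.8/0.2 = 4.
Need 2.5ⁿ ≥ 4 ÷ (1675/17028) = 68112/1675.
2.5⁴ = 39.0625 falls short of 68112/1675 but 2.5⁵ = 97.65625 reaches it, so n = 5.

5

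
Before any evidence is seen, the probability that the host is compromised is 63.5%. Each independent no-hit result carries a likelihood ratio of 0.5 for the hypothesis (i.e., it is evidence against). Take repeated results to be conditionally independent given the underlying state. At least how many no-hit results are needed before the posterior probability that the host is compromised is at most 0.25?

Prior odds = 0.635/0.365 = 127/73.
Likelihood ratio per no-hit result = 0.5.
Target posterior odds = 0.25/0.75 = 1/3.
Need (127/73) × 0.5ⁿ ≤ 1/3, i.e. 0.5ⁿ ≤ 73/381.
0.5² = 0.25 is still above 73/381 but 0.5³ = 0.125 is at or below it, so n = 3.

3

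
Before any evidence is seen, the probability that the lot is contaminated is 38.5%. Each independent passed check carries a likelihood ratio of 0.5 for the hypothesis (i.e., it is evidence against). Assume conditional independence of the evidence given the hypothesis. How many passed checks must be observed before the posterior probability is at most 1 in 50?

5

Prior odds = 0.385/0.615 = 77/123.
Likelihood ratio per passed check = 0.5.
Target posterior odds = 0.02/0.98 = 1/49.
Require 0.5ⁿ ≤ 1/49 ÷ (77/123) = 123/3773.
0.5⁴ = 0.0625 is still above 123/3773 but 0.5⁵ = 0.03125 is at or below it, so n = 5.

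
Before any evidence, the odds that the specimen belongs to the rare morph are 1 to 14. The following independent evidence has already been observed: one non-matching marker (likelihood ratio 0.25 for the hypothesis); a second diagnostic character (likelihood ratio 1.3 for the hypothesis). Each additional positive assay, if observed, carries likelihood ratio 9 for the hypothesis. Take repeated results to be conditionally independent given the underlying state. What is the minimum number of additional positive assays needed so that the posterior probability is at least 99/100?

4

Prior odds = 1/14.
Combined Bayes factor of the evidence already in hand = 0.25 × 1.3 = 0.325.
Odds after that evidence = (1/14) × 0.325 = 13/560.
Target odds = 0.99/0.01 = 99.
Need 9ⁿ ≥ 99 ÷ (13/560) = 55440/13.
9³ = 729 falls short of 55440/13 but 9⁴ = 6561 reaches it, so n = 4.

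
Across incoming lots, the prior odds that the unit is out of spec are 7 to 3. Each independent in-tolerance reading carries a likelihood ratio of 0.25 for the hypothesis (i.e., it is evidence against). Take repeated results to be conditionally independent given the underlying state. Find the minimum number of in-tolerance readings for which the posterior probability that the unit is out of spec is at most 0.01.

Prior odds = 7/3.
Likelihood ratio per in-tolerance reading = 0.25.
Target posterior odds = 0.01/0.99 = 1/99.
Require 0.25ⁿ ≤ 1/99 ÷ (7/3) = 1/231.
0.25³ = 0.015625 is still above 1/231 but 0.25⁴ = 0.00390625 is at or below it, so n = 4.

4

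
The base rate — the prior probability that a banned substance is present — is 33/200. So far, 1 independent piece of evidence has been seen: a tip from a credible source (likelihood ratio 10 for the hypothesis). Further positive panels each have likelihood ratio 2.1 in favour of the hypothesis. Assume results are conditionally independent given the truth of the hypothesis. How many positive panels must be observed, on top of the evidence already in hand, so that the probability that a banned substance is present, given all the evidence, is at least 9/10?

Prior odds = 0.165/0.835 = 33/167.
Bayes factor of the evidence already in hand = 10.
Odds after that evidence = (33/167) × 10 = 330/167.
Target odds = 0.9/0.1 = 9.
Need 2.1ⁿ ≥ 9 ÷ (330/167) = 501/110.
2.1² = 4.41 falls short of 501/110 but 2.1³ = 9.261 reaches it, so n = 3.

3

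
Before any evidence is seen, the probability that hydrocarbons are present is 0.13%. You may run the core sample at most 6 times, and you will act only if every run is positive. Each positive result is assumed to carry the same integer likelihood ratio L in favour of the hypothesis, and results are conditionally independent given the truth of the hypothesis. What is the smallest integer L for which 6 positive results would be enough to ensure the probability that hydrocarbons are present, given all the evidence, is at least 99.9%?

10

Prior odds = 0.0013/0.9987 = 13/9987.
Target odds = 0.999/0.001 = 999.
Need L⁶ ≥ 999 ÷ (13/9987) = 9977013/13.
9⁶ = 531441 < 9977013/13 ≤ 1000000 = 10⁶, so L = 10.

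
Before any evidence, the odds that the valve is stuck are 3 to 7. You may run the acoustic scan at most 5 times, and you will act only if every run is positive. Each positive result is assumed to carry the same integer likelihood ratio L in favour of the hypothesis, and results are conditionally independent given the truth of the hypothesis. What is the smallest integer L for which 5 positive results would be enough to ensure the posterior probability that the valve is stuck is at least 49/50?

Prior odds = 3/7.
Target odds = 0.98/0.02 = 49.
Need L⁵ ≥ 49 ÷ (3/7) = 343/3.
2⁵ = 32 < 343/3 ≤ 243 = 3⁵, so L = 3.

3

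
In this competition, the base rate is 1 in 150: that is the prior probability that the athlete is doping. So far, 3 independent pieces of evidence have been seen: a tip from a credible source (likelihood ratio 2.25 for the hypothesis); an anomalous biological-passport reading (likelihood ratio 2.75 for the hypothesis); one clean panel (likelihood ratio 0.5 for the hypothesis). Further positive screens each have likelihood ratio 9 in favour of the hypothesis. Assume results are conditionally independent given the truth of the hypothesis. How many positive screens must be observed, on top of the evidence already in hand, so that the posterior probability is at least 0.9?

Prior odds = (1/150)/(149/150) = 1/149.
Combined Bayes factor of the evidence already in hand = 2.25 × 2.75 × 0.5 = 3.09375.
Odds after that evidence = (1/149) × 3.09375 = 99/4768.
Target odds = 0.9/0.1 = 9.
Need 9ⁿ ≥ 9 ÷ (99/4768) = 4768/11.
9² = 81 falls short of 4768/11 but 9³ = 729 reaches it, so n = 3.

3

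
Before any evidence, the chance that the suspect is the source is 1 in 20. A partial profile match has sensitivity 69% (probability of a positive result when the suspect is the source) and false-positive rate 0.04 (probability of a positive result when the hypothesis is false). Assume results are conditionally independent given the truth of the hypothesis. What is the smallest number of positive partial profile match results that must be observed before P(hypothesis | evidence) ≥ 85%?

Prior odds = 0.05/0.95 = 1/19.
Likelihood ratio of a positive result = 0.69/0.04 = 17.25.
Target posterior odds = 0.85/0.15 = 17/3.
Require 17.25ⁿ ≥ 17/3 ÷ (1/19) = 323/3.
17.25¹ = 17.25 falls short of 323/3 but 17.25² = 297.5625 reaches it, so n = 2.

2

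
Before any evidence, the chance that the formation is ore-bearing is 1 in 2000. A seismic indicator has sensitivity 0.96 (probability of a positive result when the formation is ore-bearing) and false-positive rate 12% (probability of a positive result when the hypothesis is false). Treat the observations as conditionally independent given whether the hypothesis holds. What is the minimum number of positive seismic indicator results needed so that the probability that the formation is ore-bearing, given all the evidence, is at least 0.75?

5

Prior odds = 0.0005/0.9995 = 1/1999.
Likelihood ratio of a positive result = 0.96/0.12 = 8.
Target odds: 0.75 ÷ 0.25 = 3.
Need (1/1999) × 8ⁿ ≥ 3, i.e. 8ⁿ ≥ 5997.
8⁴ = 4096 falls short of 5997 but 8⁵ = 32768 reaches it, so n = 5.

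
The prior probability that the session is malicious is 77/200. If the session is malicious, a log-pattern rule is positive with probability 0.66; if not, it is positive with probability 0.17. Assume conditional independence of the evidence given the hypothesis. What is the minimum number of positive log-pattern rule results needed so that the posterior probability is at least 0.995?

5

Prior odds: 0.385 ÷ 0.615 = 77/123.
Likelihood ratio of a positive = 0.66/0.17 = 66/17.
Target posterior odds = 0.995/0.005 = 199.
Require (66/17)ⁿ ≥ 199 ÷ (77/123) = 24477/77.
(66/17)⁴ = 18974736/83521 falls short of 24477/77 but (66/17)⁵ ≈882.013 reaches it, so n = 5.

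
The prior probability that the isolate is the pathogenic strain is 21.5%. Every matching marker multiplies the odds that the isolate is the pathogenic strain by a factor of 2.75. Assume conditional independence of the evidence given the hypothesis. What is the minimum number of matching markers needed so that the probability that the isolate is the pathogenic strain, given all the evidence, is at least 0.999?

9

Prior odds: 0.215 ÷ 0.785 = 43/157.
Likelihood ratio per matching marker = 2.75.
Target odds: 0.999 ÷ 0.001 = 999.
Require 2.75ⁿ ≥ 999 ÷ (43/157) = 156843/43.
2.75⁸ = 214358881/65536 falls short of 156843/43 but 2.75⁹ ≈8994.86 reaches it, so n = 9.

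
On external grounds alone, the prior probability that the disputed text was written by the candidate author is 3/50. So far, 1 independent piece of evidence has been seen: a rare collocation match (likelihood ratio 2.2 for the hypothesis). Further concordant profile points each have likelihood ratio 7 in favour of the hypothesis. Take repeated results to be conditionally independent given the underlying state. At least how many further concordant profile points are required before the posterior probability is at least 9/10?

3

Prior odds = 0.06/0.94 = 3/47.
Bayes factor of the evidence already in hand = 2.2.
Odds after that evidence = (3/47) × 2.2 = 33/235.
Target odds = 0.9/0.1 = 9.
Need 7ⁿ ≥ 9 ÷ (33/235) = 705/11.
7² = 49 falls short of 705/11 but 7³ = 343 reaches it, so n = 3.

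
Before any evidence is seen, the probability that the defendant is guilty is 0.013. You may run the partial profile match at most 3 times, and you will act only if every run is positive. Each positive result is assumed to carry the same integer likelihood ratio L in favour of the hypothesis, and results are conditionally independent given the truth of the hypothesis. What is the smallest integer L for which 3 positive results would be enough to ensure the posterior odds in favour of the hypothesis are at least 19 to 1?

12

Prior odds = 0.013/0.987 = 13/987.
Target odds = 19.
Need L³ ≥ 19 ÷ (13/987) = 18753/13.
11³ = 1331 < 18753/13 ≤ 1728 = 12³, so L = 12.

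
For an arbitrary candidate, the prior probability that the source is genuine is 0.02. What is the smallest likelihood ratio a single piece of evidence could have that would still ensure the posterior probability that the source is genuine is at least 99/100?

4851

Prior odds = 0.02/0.98 = 1/49.
Target odds = 0.99/0.01 = 99.
Required Bayes factor = 99 ÷ (1/49) = 4851.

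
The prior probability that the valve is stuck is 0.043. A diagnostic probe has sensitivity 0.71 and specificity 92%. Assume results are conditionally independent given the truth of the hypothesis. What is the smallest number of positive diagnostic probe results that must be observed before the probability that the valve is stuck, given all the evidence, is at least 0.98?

Prior odds = 0.043/0.957 = 43/957.
False-positive rate = 1 − 0.92 = 0.08; likelihood ratio of a positive = 0.71/0.08 = 8.875.
Target odds: 0.98 ÷ 0.02 = 49.
Require 8.875ⁿ ≥ 49 ÷ (43/957) = 46893/43.
8.875³ = 357911/512 falls short of 46893/43 but 8.875⁴ = 25411681/4096 reaches it, so n = 4.

4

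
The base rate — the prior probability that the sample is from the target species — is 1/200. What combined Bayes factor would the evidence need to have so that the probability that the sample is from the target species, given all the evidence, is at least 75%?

Prior odds = 0.005/0.995 = 1/199.
Target odds = 0.75/0.25 = 3.
Required Bayes factor = 3 ÷ (1/199) = 597.

597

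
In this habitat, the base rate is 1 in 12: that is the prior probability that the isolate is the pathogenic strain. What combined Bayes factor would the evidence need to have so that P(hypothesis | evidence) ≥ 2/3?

22

Prior odds = (1/12)/(11/12) = 1/11.
Target odds = (2/3)/(1/3) = 2.
Required Bayes factor = 2 ÷ (1/11) = 22.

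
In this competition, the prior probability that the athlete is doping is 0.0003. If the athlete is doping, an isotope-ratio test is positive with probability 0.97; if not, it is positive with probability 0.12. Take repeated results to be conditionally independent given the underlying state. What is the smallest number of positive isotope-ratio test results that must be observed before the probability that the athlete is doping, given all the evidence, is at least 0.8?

Prior odds = 0.0003/0.9997 = 3/9997.
Likelihood ratio of a positive = 0.97/0.12 = 97/12.
Target odds: 0.8 ÷ 0.2 = 4.
Need (3/9997) × (97/12)ⁿ ≥ 4, i.e. (97/12)ⁿ ≥ 39988/3.
(97/12)⁴ = 88529281/20736 falls short of 39988/3 but (97/12)⁵ ≈34510.6 reaches it, so n = 5.

5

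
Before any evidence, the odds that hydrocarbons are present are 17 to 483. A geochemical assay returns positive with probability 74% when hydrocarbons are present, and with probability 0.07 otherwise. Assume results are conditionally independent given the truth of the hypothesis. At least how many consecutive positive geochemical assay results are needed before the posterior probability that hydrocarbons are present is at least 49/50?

4

Prior odds = 17/483.
Likelihood ratio of a positive result = 0.74/0.07 = 74/7.
Target posterior odds = 0.98/0.02 = 49.
Require (74/7)ⁿ ≥ 49 ÷ (17/483) = 23667/17.
(74/7)³ = 405224/343 falls short of 23667/17 but (74/7)⁴ = 29986576/2401 reaches it, so n = 4.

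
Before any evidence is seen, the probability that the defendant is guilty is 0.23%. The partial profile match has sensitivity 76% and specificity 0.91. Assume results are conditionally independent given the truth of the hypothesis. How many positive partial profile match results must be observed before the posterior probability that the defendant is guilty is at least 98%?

Prior odds: 0.0023 ÷ 0.9977 = 23/9977.
False-positive rate = 1 − 0.91 = 0.09; likelihood ratio of a positive = 0.76/0.09 = 76/9.
Target posterior odds = 0.98/0.02 = 49.
Need (23/9977) × (76/9)ⁿ ≥ 49, i.e. (76/9)ⁿ ≥ 488873/23.
(76/9)⁴ = 33362176/6561 falls short of 488873/23 but (76/9)⁵ ≈42939.3 reaches it, so n = 5.

5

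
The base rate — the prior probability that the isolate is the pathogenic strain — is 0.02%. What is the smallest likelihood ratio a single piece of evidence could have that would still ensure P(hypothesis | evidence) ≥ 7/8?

Prior odds = 0.0002/0.9998 = 1/4999.
Target odds = 0.875/0.125 = 7.
Required Bayes factor = 7 ÷ (1/4999) = 34993.

34993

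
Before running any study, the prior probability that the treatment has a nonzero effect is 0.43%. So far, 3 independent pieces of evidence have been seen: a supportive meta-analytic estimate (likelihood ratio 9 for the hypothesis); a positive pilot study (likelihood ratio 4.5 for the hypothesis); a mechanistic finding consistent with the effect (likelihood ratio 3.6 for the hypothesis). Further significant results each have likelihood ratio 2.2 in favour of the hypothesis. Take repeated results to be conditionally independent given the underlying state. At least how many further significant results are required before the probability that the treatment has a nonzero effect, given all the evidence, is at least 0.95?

5

Prior odds = 0.0043/0.9957 = 43/9957.
Combined Bayes factor of the evidence already in hand = 9 × 4.5 × 3.6 = 145.8.
Odds after that evidence = (43/9957) × 145.8 = 10449/16595.
Target odds = 0.95/0.05 = 19.
Need 2.2ⁿ ≥ 19 ÷ (10449/16595) = 315305/10449.
2.2⁴ = 23.4256 falls short of 315305/10449 but 2.2⁵ = 51.53632 reaches it, so n = 5.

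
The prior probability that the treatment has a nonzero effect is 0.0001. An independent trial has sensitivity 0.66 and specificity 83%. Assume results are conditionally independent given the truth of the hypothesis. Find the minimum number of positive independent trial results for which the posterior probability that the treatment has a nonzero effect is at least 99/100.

11

Prior odds: 0.0001 ÷ 0.9999 = 1/9999.
False-positive rate = 1 − 0.83 = 0.17; likelihood ratio of a positive = 0.66/0.17 = 66/17.
Target odds: 0.99 ÷ 0.01 = 99.
Require (66/17)ⁿ ≥ 99 ÷ (1/9999) = 989901.
(66/17)¹⁰ ≈777947 falls short of 989901 but (66/17)¹¹ ≈3.02027e+06 reaches it, so n = 11.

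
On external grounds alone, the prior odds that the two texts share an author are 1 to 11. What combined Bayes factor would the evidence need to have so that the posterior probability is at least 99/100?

Prior odds = 1/11.
Target odds = 0.99/0.01 = 99.
Required Bayes factor = 99 ÷ (1/11) = 1089.

1089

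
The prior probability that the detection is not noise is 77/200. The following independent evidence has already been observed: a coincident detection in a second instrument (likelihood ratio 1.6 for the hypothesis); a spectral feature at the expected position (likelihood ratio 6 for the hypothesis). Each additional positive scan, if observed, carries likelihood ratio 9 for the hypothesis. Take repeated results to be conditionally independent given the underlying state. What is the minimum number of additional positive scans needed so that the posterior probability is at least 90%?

1

Prior odds = 0.385/0.615 = 77/123.
Combined Bayes factor of the evidence already in hand = 1.6 × 6 = 9.6.
Odds after that evidence = (77/123) × 9.6 = 1232/205.
Target odds = 0.9/0.1 = 9.
Need 9ⁿ ≥ 9 ÷ (1232/205) = 1845/1232.
9¹ = 9, which meets the required 1845/1232; so n = 1.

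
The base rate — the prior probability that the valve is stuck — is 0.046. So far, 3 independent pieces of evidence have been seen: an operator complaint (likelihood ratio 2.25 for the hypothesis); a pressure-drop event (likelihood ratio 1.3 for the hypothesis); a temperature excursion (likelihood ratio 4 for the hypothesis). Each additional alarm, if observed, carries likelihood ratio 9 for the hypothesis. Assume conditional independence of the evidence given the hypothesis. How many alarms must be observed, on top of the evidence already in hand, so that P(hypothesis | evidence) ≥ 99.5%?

3

Prior odds = 0.046/0.954 = 23/477.
Combined Bayes factor of the evidence already in hand = 2.25 × 1.3 × 4 = 11.7.
Odds after that evidence = (23/477) × 11.7 = 299/530.
Target odds = 0.995/0.005 = 199.
Need 9ⁿ ≥ 199 ÷ (299/530) = 105470/299.
9² = 81 falls short of 105470/299 but 9³ = 729 reaches it, so n = 3.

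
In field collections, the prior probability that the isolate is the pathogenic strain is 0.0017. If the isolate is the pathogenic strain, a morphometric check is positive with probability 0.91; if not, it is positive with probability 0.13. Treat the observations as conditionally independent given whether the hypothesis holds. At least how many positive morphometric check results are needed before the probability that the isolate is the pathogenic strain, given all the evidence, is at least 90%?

Prior odds = 0.0017/0.9983 = 17/9983.
Likelihood ratio of a positive = 0.91/0.13 = 7.
Target odds: 0.9 ÷ 0.1 = 9.
Require 7ⁿ ≥ 9 ÷ (17/9983) = 89847/17.
7⁴ = 2401 falls short of 89847/17 but 7⁵ = 16807 reaches it, so n = 5.

5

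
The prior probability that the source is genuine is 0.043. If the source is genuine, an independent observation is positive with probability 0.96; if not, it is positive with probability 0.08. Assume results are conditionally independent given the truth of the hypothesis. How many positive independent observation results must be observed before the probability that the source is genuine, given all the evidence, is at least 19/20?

3

Prior odds: 0.043 ÷ 0.957 = 43/957.
Likelihood ratio of a positive = 0.96/0.08 = 12.
Target odds: 0.95 ÷ 0.05 = 19.
Require 12ⁿ ≥ 19 ÷ (43/957) = 18183/43.
12² = 144 falls short of 18183/43 but 12³ = 1728 reaches it, so n = 3.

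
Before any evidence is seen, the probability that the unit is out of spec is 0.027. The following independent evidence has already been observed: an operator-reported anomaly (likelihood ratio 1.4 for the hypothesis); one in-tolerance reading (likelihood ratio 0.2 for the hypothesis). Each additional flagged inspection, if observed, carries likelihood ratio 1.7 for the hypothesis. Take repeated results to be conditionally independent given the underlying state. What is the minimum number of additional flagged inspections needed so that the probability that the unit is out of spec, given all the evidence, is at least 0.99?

Prior odds = 0.027/0.973 = 27/973.
Combined Bayes factor of the evidence already in hand = 1.4 × 0.2 = 0.28.
Odds after that evidence = (27/973) × 0.28 = 27/3475.
Target odds = 0.99/0.01 = 99.
Need 1.7ⁿ ≥ 99 ÷ (27/3475) = 38225/3.
1.7¹⁷ ≈8272.4 falls short of 38225/3 but 1.7¹⁸ ≈14063.1 reaches it, so n = 18.

18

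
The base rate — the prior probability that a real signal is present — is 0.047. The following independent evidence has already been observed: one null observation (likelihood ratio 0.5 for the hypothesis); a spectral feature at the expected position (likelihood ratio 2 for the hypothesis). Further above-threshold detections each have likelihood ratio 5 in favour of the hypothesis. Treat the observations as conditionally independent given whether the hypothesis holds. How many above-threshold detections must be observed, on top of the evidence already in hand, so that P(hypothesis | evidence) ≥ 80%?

3

Prior odds = 0.047/0.953 = 47/953.
Combined Bayes factor of the evidence already in hand = 0.5 × 2 = 1.
Odds after that evidence = (47/953) × 1 = 47/953.
Target odds = 0.8/0.2 = 4.
Need 5ⁿ ≥ 4 ÷ (47/953) = 3812/47.
5² = 25 falls short of 3812/47 but 5³ = 125 reaches it, so n = 3.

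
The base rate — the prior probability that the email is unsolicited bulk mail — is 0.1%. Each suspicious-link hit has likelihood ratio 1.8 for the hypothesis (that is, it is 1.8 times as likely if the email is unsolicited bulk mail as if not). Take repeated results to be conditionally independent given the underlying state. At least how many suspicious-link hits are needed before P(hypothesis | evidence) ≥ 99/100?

Prior odds = 0.001/0.999 = 1/999.
Likelihood ratio per suspicious-link hit = 1.8.
Target posterior odds = 0.99/0.01 = 99.
Need (1/999) × 1.8ⁿ ≥ 99, i.e. 1.8ⁿ ≥ 98901.
1.8¹⁹ ≈70823.5 falls short of 98901 but 1.8²⁰ ≈127482 reaches it, so n = 20.

20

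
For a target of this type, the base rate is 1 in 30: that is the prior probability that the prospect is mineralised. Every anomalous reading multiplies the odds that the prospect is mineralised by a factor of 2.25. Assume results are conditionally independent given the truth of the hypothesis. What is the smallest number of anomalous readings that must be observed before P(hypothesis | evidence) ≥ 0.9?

7

Prior odds: (1/30) ÷ (29/30) = 1/29.
Likelihood ratio per anomalous reading = 2.25.
Target odds: 0.9 ÷ 0.1 = 9.
Need (1/29) × 2.25ⁿ ≥ 9, i.e. 2.25ⁿ ≥ 261.
2.25⁶ = 531441/4096 falls short of 261 but 2.25⁷ = 4782969/16384 reaches it, so n = 7.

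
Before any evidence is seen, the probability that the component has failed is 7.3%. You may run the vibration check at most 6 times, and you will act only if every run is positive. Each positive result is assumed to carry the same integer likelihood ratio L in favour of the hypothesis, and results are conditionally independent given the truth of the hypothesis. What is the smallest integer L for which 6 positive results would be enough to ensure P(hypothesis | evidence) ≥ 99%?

Prior odds = 0.073/0.927 = 73/927.
Target odds = 0.99/0.01 = 99.
Need L⁶ ≥ 99 ÷ (73/927) = 91773/73.
3⁶ = 729 < 91773/73 ≤ 4096 = 4⁶, so L = 4.

4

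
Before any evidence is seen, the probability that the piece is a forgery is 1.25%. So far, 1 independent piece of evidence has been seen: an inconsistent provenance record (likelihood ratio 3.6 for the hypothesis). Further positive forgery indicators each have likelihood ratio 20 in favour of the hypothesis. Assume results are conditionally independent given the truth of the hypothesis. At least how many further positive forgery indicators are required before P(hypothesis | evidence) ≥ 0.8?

2

Prior odds = 0.0125/0.9875 = 1/79.
Bayes factor of the evidence already in hand = 3.6.
Odds after that evidence = (1/79) × 3.6 = 18/395.
Target odds = 0.8/0.2 = 4.
Need 20ⁿ ≥ 4 ÷ (18/395) = 790/9.
20¹ = 20 falls short of 790/9 but 20² = 400 reaches it, so n = 2.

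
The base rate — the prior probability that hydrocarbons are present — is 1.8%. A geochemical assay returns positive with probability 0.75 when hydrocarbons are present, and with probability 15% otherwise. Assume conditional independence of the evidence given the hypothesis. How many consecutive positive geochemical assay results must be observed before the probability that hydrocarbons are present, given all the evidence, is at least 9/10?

4

Prior odds = 0.018/0.982 = 9/491.
Likelihood ratio of a positive result = 0.75/0.15 = 5.
Target posterior odds = 0.9/0.1 = 9.
Need (9/491) × 5ⁿ ≥ 9, i.e. 5ⁿ ≥ 491.
5³ = 125 falls short of 491 but 5⁴ = 625 reaches it, so n = 4.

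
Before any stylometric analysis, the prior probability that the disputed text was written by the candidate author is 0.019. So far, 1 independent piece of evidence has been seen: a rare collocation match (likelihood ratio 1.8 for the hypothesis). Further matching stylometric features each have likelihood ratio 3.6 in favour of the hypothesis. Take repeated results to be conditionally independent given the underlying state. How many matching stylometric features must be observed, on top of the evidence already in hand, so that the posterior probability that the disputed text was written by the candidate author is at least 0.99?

7

Prior odds = 0.019/0.981 = 19/981.
Bayes factor of the evidence already in hand = 1.8.
Odds after that evidence = (19/981) × 1.8 = 19/545.
Target odds = 0.99/0.01 = 99.
Need 3.6ⁿ ≥ 99 ÷ (19/545) = 53955/19.
3.6⁶ = 34012224/15625 falls short of 53955/19 but 3.6⁷ = 612220032/78125 reaches it, so n = 7.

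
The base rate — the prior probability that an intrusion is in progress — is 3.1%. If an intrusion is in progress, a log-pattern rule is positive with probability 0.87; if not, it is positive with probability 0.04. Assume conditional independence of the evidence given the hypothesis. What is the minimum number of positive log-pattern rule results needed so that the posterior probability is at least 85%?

Prior odds: 0.031 ÷ 0.969 = 31/969.
Likelihood ratio of a positive = 0.87/0.04 = 21.75.
Target posterior odds = 0.85/0.15 = 17/3.
Require 21.75ⁿ ≥ 17/3 ÷ (31/969) = 5491/31.
21.75¹ = 21.75 falls short of 5491/31 but 21.75² = 473.0625 reaches it, so n = 2.

2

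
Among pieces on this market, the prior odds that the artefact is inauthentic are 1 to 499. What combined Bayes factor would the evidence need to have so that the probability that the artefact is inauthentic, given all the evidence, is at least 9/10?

4491

Prior odds = 1/499.
Target odds = 0.9/0.1 = 9.
Required Bayes factor = 9 ÷ (1/499) = 4491.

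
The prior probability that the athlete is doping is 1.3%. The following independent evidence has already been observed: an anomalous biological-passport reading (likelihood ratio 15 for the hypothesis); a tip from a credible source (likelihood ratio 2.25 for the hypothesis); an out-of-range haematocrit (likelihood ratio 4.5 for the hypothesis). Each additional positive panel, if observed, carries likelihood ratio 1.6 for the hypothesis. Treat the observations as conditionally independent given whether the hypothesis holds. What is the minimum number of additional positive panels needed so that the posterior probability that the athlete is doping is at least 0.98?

7

Prior odds = 0.013/0.987 = 13/987.
Combined Bayes factor of the evidence already in hand = 15 × 2.25 × 4.5 = 151.875.
Odds after that evidence = (13/987) × 151.875 = 5265/2632.
Target odds = 0.98/0.02 = 49.
Need 1.6ⁿ ≥ 49 ÷ (5265/2632) = 128968/5265.
1.6⁶ = 262144/15625 falls short of 128968/5265 but 1.6⁷ = 2097152/78125 reaches it, so n = 7.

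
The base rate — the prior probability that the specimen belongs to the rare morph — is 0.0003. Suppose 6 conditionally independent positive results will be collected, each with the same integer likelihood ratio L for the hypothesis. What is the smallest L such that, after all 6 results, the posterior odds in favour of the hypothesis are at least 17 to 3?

Prior odds = 0.0003/0.9997 = 3/9997.
Target odds = 17/3.
Need L⁶ ≥ 17/3 ÷ (3/9997) = 169949/9.
5⁶ = 15625 < 169949/9 ≤ 46656 = 6⁶, so L = 6.

6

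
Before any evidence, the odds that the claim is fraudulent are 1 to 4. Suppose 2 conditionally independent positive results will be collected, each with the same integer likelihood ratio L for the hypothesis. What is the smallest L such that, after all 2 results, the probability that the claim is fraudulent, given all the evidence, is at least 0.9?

Prior odds = 0.25.
Target odds = 0.9/0.1 = 9.
Need L² ≥ 9 ÷ 0.25 = 36.
5² = 25 < 36 ≤ 36 = 6², so L = 6.

6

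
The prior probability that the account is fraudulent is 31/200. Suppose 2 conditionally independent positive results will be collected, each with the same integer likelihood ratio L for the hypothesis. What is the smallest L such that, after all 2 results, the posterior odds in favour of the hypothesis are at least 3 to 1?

Prior odds = 0.155/0.845 = 31/169.
Target odds = 3.
Need L² ≥ 3 ÷ (31/169) = 507/31.
4² = 16 < 507/31 ≤ 25 = 5², so L = 5.

5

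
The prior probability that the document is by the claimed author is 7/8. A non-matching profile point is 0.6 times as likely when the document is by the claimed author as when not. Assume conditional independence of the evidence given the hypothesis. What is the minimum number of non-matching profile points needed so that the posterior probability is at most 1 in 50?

12

Prior odds = 0.875/0.125 = 7.
Likelihood ratio per non-matching profile point = 0.6.
Target odds: 0.02 ÷ 0.98 = 1/49.
Need 7 × 0.6ⁿ ≤ 1/49, i.e. 0.6ⁿ ≤ 1/343.
0.6¹¹ = 177147/48828125 is still above 1/343 but 0.6¹² = 531441/244140625 is at or below it, so n = 12.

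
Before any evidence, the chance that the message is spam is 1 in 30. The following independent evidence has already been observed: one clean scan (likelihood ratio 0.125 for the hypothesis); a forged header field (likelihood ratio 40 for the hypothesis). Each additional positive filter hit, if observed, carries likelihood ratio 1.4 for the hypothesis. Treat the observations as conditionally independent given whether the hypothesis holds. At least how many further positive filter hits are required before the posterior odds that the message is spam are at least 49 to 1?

17

Prior odds = (1/30)/(29/30) = 1/29.
Combined Bayes factor of the evidence already in hand = 0.125 × 40 = 5.
Odds after that evidence = (1/29) × 5 = 5/29.
Target odds = 49.
Need 1.4ⁿ ≥ 49 ÷ (5/29) = 284.2.
1.4¹⁶ ≈217.795 falls short of 284.2 but 1.4¹⁷ ≈304.913 reaches it, so n = 17.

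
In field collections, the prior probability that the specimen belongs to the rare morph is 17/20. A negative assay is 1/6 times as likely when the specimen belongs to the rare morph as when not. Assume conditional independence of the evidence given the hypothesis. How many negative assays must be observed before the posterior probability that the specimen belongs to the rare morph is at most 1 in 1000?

5

Prior odds: 0.85 ÷ 0.15 = 17/3.
Likelihood ratio per negative assay = 1/6.
Target posterior odds = 0.001/0.999 = 1/999.
Require (1/6)ⁿ ≤ 1/999 ÷ (17/3) = 1/5661.
(1/6)⁴ = 1/1296 is still above 1/5661 but (1/6)⁵ = 1/7776 is at or below it, so n = 5.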